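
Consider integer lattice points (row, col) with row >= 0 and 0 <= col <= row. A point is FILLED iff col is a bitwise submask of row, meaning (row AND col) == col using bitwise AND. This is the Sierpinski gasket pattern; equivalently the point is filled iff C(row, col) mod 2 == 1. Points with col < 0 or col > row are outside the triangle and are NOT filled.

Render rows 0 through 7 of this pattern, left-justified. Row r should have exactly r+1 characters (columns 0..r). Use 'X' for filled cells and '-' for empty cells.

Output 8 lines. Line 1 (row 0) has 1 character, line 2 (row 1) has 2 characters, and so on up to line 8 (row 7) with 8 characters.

r0=0: X
r1=1: XX
r2=10: X-X
r3=11: XXXX
r4=100: X---X
r5=101: XX--XX
r6=110: X-X-X-X
r7=111: XXXXXXXX

Answer: X
XX
X-X
XXXX
X---X
XX--XX
X-X-X-X
XXXXXXXX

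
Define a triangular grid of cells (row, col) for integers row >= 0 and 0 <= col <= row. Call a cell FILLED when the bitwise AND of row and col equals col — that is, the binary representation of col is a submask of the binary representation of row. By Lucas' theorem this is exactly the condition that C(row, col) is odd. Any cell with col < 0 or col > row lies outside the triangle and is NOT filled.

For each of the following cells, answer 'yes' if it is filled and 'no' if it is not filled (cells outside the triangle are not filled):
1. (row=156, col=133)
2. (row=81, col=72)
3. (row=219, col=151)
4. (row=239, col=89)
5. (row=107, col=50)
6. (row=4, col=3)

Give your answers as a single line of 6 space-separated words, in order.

Answer: no no no no no no

Derivation:
(156,133): row=0b10011100, col=0b10000101, row AND col = 0b10000100 = 132; 132 != 133 -> empty
(81,72): row=0b1010001, col=0b1001000, row AND col = 0b1000000 = 64; 64 != 72 -> empty
(219,151): row=0b11011011, col=0b10010111, row AND col = 0b10010011 = 147; 147 != 151 -> empty
(239,89): row=0b11101111, col=0b1011001, row AND col = 0b1001001 = 73; 73 != 89 -> empty
(107,50): row=0b1101011, col=0b110010, row AND col = 0b100010 = 34; 34 != 50 -> empty
(4,3): row=0b100, col=0b11, row AND col = 0b0 = 0; 0 != 3 -> empty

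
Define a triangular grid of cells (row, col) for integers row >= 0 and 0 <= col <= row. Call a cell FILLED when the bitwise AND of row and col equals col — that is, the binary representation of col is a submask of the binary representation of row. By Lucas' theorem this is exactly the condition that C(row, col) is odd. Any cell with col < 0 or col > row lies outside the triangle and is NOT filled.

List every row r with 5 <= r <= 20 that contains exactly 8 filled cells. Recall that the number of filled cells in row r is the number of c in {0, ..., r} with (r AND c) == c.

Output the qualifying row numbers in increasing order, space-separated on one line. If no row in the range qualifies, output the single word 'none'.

Answer: 7 11 13 14 19

Derivation:
Row r has 2^popcount(r) filled cells, so we need popcount(r) = log2(8) = 3.
Scan r = 5..20 and keep those with exactly 3 one-bits:
r=5=101 popcount=2 -> skip
r=6=110 popcount=2 -> skip
r=7=111 popcount=3 -> KEEP
r=8=1000 popcount=1 -> skip
r=9=1001 popcount=2 -> skip
r=10=1010 popcount=2 -> skip
r=11=1011 popcount=3 -> KEEP
r=12=1100 popcount=2 -> skip
r=13=1101 popcount=3 -> KEEP
r=14=1110 popcount=3 -> KEEP
r=15=1111 popcount=4 -> skip
r=16=10000 popcount=1 -> skip
r=17=10001 popcount=2 -> skip
r=18=10010 popcount=2 -> skip
r=19=10011 popcount=3 -> KEEP
r=20=10100 popcount=2 -> skip
Kept rows: 7 11 13 14 19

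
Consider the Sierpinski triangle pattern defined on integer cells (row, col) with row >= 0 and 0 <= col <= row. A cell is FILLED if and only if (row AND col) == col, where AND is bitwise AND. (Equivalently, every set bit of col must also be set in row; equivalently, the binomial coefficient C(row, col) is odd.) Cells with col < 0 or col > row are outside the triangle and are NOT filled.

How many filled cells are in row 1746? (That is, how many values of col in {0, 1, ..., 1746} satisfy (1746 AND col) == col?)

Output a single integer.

Answer: 64

Derivation:
1746 in binary = 11011010010
popcount(1746) = number of 1-bits in 11011010010 = 6
A col c satisfies (1746 AND c) == c iff every set bit of c is also set in 1746; each of the 6 set bits of 1746 can independently be on or off in c.
count = 2^6 = 64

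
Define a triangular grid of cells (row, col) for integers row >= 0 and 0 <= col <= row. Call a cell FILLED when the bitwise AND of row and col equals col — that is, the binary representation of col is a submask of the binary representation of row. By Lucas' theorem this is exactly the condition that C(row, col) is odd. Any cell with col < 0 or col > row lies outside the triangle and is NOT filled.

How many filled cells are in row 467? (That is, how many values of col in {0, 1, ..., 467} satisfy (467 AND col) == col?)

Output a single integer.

467 in binary = 111010011
popcount(467) = number of 1-bits in 111010011 = 6
A col c satisfies (467 AND c) == c iff every set bit of c is also set in 467; each of the 6 set bits of 467 can independently be on or off in c.
count = 2^6 = 64

Answer: 64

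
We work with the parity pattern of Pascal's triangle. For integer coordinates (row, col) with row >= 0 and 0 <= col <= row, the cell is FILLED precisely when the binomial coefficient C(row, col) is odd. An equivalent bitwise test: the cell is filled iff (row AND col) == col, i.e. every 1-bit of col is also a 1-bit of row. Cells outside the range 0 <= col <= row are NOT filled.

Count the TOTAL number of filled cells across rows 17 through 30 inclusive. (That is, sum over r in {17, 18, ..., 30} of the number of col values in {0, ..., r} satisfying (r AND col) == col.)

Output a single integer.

Answer: 128

Derivation:
r17=10001 pc2: +4 =4
r18=10010 pc2: +4 =8
r19=10011 pc3: +8 =16
r20=10100 pc2: +4 =20
r21=10101 pc3: +8 =28
r22=10110 pc3: +8 =36
r23=10111 pc4: +16 =52
r24=11000 pc2: +4 =56
r25=11001 pc3: +8 =64
r26=11010 pc3: +8 =72
r27=11011 pc4: +16 =88
r28=11100 pc3: +8 =96
r29=11101 pc4: +16 =112
r30=11110 pc4: +16 =128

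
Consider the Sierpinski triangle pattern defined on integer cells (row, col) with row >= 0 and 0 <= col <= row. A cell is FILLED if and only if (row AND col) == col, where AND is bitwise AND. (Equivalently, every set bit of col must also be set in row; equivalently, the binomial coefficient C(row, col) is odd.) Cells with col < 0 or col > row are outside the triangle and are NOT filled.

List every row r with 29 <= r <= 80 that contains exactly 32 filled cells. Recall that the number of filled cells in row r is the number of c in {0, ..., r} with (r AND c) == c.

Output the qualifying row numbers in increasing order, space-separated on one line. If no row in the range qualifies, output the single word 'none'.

Row r has 2^popcount(r) filled cells, so we need popcount(r) = log2(32) = 5.
Scan r = 29..80 and keep those with exactly 5 one-bits:
r=29=11101 popcount=4 -> skip
r=30=11110 popcount=4 -> skip
r=31=11111 popcount=5 -> KEEP
r=32=100000 popcount=1 -> skip
r=33=100001 popcount=2 -> skip
r=34=100010 popcount=2 -> skip
r=35=100011 popcount=3 -> skip
r=36=100100 popcount=2 -> skip
r=37=100101 popcount=3 -> skip
r=38=100110 popcount=3 -> skip
r=39=100111 popcount=4 -> skip
r=40=101000 popcount=2 -> skip
r=41=101001 popcount=3 -> skip
r=42=101010 popcount=3 -> skip
r=43=101011 popcount=4 -> skip
r=44=101100 popcount=3 -> skip
r=45=101101 popcount=4 -> skip
r=46=101110 popcount=4 -> skip
r=47=101111 popcount=5 -> KEEP
r=48=110000 popcount=2 -> skip
r=49=110001 popcount=3 -> skip
r=50=110010 popcount=3 -> skip
r=51=110011 popcount=4 -> skip
r=52=110100 popcount=3 -> skip
r=53=110101 popcount=4 -> skip
r=54=110110 popcount=4 -> skip
r=55=110111 popcount=5 -> KEEP
r=56=111000 popcount=3 -> skip
r=57=111001 popcount=4 -> skip
r=58=111010 popcount=4 -> skip
r=59=111011 popcount=5 -> KEEP
r=60=111100 popcount=4 -> skip
r=61=111101 popcount=5 -> KEEP
r=62=111110 popcount=5 -> KEEP
r=63=111111 popcount=6 -> skip
r=64=1000000 popcount=1 -> skip
r=65=1000001 popcount=2 -> skip
r=66=1000010 popcount=2 -> skip
r=67=1000011 popcount=3 -> skip
r=68=1000100 popcount=2 -> skip
r=69=1000101 popcount=3 -> skip
r=70=1000110 popcount=3 -> skip
r=71=1000111 popcount=4 -> skip
r=72=1001000 popcount=2 -> skip
r=73=1001001 popcount=3 -> skip
r=74=1001010 popcount=3 -> skip
r=75=1001011 popcount=4 -> skip
r=76=1001100 popcount=3 -> skip
r=77=1001101 popcount=4 -> skip
r=78=1001110 popcount=4 -> skip
r=79=1001111 popcount=5 -> KEEP
r=80=1010000 popcount=2 -> skip
Kept rows: 31 47 55 59 61 62 79

Answer: 31 47 55 59 61 62 79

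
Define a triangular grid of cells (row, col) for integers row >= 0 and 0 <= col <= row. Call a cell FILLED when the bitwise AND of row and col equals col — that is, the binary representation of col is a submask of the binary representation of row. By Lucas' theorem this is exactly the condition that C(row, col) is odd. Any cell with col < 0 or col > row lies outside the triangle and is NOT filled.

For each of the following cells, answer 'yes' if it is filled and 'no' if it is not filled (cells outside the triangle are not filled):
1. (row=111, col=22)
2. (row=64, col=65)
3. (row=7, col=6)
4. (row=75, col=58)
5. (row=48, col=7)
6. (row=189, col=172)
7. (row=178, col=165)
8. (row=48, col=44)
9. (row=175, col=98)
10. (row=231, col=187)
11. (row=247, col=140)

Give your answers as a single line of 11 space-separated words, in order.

(111,22): row=0b1101111, col=0b10110, row AND col = 0b110 = 6; 6 != 22 -> empty
(64,65): col outside [0, 64] -> not filled
(7,6): row=0b111, col=0b110, row AND col = 0b110 = 6; 6 == 6 -> filled
(75,58): row=0b1001011, col=0b111010, row AND col = 0b1010 = 10; 10 != 58 -> empty
(48,7): row=0b110000, col=0b111, row AND col = 0b0 = 0; 0 != 7 -> empty
(189,172): row=0b10111101, col=0b10101100, row AND col = 0b10101100 = 172; 172 == 172 -> filled
(178,165): row=0b10110010, col=0b10100101, row AND col = 0b10100000 = 160; 160 != 165 -> empty
(48,44): row=0b110000, col=0b101100, row AND col = 0b100000 = 32; 32 != 44 -> empty
(175,98): row=0b10101111, col=0b1100010, row AND col = 0b100010 = 34; 34 != 98 -> empty
(231,187): row=0b11100111, col=0b10111011, row AND col = 0b10100011 = 163; 163 != 187 -> empty
(247,140): row=0b11110111, col=0b10001100, row AND col = 0b10000100 = 132; 132 != 140 -> empty

Answer: no no yes no no yes no no no no no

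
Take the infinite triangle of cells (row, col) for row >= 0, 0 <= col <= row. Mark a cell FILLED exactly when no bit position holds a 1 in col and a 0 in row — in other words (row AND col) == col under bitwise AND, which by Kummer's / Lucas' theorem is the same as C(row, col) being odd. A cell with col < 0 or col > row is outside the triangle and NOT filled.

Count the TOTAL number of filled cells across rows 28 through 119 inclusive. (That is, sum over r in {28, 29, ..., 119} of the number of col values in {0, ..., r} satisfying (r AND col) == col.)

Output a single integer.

r28=11100 pc3: +8 =8
r29=11101 pc4: +16 =24
r30=11110 pc4: +16 =40
r31=11111 pc5: +32 =72
r32=100000 pc1: +2 =74
r33=100001 pc2: +4 =78
r34=100010 pc2: +4 =82
r35=100011 pc3: +8 =90
r36=100100 pc2: +4 =94
r37=100101 pc3: +8 =102
r38=100110 pc3: +8 =110
r39=100111 pc4: +16 =126
r40=101000 pc2: +4 =130
r41=101001 pc3: +8 =138
r42=101010 pc3: +8 =146
r43=101011 pc4: +16 =162
r44=101100 pc3: +8 =170
r45=101101 pc4: +16 =186
r46=101110 pc4: +16 =202
r47=101111 pc5: +32 =234
r48=110000 pc2: +4 =238
r49=110001 pc3: +8 =246
r50=110010 pc3: +8 =254
r51=110011 pc4: +16 =270
r52=110100 pc3: +8 =278
r53=110101 pc4: +16 =294
r54=110110 pc4: +16 =310
r55=110111 pc5: +32 =342
r56=111000 pc3: +8 =350
r57=111001 pc4: +16 =366
r58=111010 pc4: +16 =382
r59=111011 pc5: +32 =414
r60=111100 pc4: +16 =430
r61=111101 pc5: +32 =462
r62=111110 pc5: +32 =494
r63=111111 pc6: +64 =558
r64=1000000 pc1: +2 =560
r65=1000001 pc2: +4 =564
r66=1000010 pc2: +4 =568
r67=1000011 pc3: +8 =576
r68=1000100 pc2: +4 =580
r69=1000101 pc3: +8 =588
r70=1000110 pc3: +8 =596
r71=1000111 pc4: +16 =612
r72=1001000 pc2: +4 =616
r73=1001001 pc3: +8 =624
r74=1001010 pc3: +8 =632
r75=1001011 pc4: +16 =648
r76=1001100 pc3: +8 =656
r77=1001101 pc4: +16 =672
r78=1001110 pc4: +16 =688
r79=1001111 pc5: +32 =720
r80=1010000 pc2: +4 =724
r81=1010001 pc3: +8 =732
r82=1010010 pc3: +8 =740
r83=1010011 pc4: +16 =756
r84=1010100 pc3: +8 =764
r85=1010101 pc4: +16 =780
r86=1010110 pc4: +16 =796
r87=1010111 pc5: +32 =828
r88=1011000 pc3: +8 =836
r89=1011001 pc4: +16 =852
r90=1011010 pc4: +16 =868
r91=1011011 pc5: +32 =900
r92=1011100 pc4: +16 =916
r93=1011101 pc5: +32 =948
r94=1011110 pc5: +32 =980
r95=1011111 pc6: +64 =1044
r96=1100000 pc2: +4 =1048
r97=1100001 pc3: +8 =1056
r98=1100010 pc3: +8 =1064
r99=1100011 pc4: +16 =1080
r100=1100100 pc3: +8 =1088
r101=1100101 pc4: +16 =1104
r102=1100110 pc4: +16 =1120
r103=1100111 pc5: +32 =1152
r104=1101000 pc3: +8 =1160
r105=1101001 pc4: +16 =1176
r106=1101010 pc4: +16 =1192
r107=1101011 pc5: +32 =1224
r108=1101100 pc4: +16 =1240
r109=1101101 pc5: +32 =1272
r110=1101110 pc5: +32 =1304
r111=1101111 pc6: +64 =1368
r112=1110000 pc3: +8 =1376
r113=1110001 pc4: +16 =1392
r114=1110010 pc4: +16 =1408
r115=1110011 pc5: +32 =1440
r116=1110100 pc4: +16 =1456
r117=1110101 pc5: +32 =1488
r118=1110110 pc5: +32 =1520
r119=1110111 pc6: +64 =1584

Answer: 1584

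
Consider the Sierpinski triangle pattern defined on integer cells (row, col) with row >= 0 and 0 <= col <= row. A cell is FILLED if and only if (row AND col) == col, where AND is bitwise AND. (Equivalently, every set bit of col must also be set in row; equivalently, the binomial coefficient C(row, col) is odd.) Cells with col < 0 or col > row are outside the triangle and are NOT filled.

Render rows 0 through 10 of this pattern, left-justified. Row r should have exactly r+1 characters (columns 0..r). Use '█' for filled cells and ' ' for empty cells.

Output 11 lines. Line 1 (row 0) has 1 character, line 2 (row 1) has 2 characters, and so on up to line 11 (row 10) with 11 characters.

Answer: █
██
█ █
████
█   █
██  ██
█ █ █ █
████████
█       █
██      ██
█ █     █ █

Derivation:
r0=0: █
r1=1: ██
r2=10: █ █
r3=11: ████
r4=100: █   █
r5=101: ██  ██
r6=110: █ █ █ █
r7=111: ████████
r8=1000: █       █
r9=1001: ██      ██
r10=1010: █ █     █ █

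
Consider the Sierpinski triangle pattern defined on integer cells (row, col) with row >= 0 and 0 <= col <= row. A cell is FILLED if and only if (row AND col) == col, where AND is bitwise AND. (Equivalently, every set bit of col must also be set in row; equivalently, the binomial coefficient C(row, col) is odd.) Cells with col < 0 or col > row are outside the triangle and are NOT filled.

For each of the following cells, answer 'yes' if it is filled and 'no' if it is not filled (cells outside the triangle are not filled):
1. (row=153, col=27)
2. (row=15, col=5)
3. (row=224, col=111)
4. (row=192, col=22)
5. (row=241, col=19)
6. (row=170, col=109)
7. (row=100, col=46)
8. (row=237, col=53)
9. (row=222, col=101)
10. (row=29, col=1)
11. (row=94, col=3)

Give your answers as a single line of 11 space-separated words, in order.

(153,27): row=0b10011001, col=0b11011, row AND col = 0b11001 = 25; 25 != 27 -> empty
(15,5): row=0b1111, col=0b101, row AND col = 0b101 = 5; 5 == 5 -> filled
(224,111): row=0b11100000, col=0b1101111, row AND col = 0b1100000 = 96; 96 != 111 -> empty
(192,22): row=0b11000000, col=0b10110, row AND col = 0b0 = 0; 0 != 22 -> empty
(241,19): row=0b11110001, col=0b10011, row AND col = 0b10001 = 17; 17 != 19 -> empty
(170,109): row=0b10101010, col=0b1101101, row AND col = 0b101000 = 40; 40 != 109 -> empty
(100,46): row=0b1100100, col=0b101110, row AND col = 0b100100 = 36; 36 != 46 -> empty
(237,53): row=0b11101101, col=0b110101, row AND col = 0b100101 = 37; 37 != 53 -> empty
(222,101): row=0b11011110, col=0b1100101, row AND col = 0b1000100 = 68; 68 != 101 -> empty
(29,1): row=0b11101, col=0b1, row AND col = 0b1 = 1; 1 == 1 -> filled
(94,3): row=0b1011110, col=0b11, row AND col = 0b10 = 2; 2 != 3 -> empty

Answer: no yes no no no no no no no yes no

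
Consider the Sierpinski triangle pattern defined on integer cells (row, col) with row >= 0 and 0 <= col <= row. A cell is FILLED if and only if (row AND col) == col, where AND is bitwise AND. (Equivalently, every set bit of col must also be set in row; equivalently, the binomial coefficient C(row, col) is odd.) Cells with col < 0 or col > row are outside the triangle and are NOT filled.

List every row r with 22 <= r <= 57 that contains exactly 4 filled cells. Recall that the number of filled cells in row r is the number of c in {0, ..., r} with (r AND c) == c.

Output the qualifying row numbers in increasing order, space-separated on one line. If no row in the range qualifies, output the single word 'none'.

Answer: 24 33 34 36 40 48

Derivation:
Row r has 2^popcount(r) filled cells, so we need popcount(r) = log2(4) = 2.
Scan r = 22..57 and keep those with exactly 2 one-bits:
r=22=10110 popcount=3 -> skip
r=23=10111 popcount=4 -> skip
r=24=11000 popcount=2 -> KEEP
r=25=11001 popcount=3 -> skip
r=26=11010 popcount=3 -> skip
r=27=11011 popcount=4 -> skip
r=28=11100 popcount=3 -> skip
r=29=11101 popcount=4 -> skip
r=30=11110 popcount=4 -> skip
r=31=11111 popcount=5 -> skip
r=32=100000 popcount=1 -> skip
r=33=100001 popcount=2 -> KEEP
r=34=100010 popcount=2 -> KEEP
r=35=100011 popcount=3 -> skip
r=36=100100 popcount=2 -> KEEP
r=37=100101 popcount=3 -> skip
r=38=100110 popcount=3 -> skip
r=39=100111 popcount=4 -> skip
r=40=101000 popcount=2 -> KEEP
r=41=101001 popcount=3 -> skip
r=42=101010 popcount=3 -> skip
r=43=101011 popcount=4 -> skip
r=44=101100 popcount=3 -> skip
r=45=101101 popcount=4 -> skip
r=46=101110 popcount=4 -> skip
r=47=101111 popcount=5 -> skip
r=48=110000 popcount=2 -> KEEP
r=49=110001 popcount=3 -> skip
r=50=110010 popcount=3 -> skip
r=51=110011 popcount=4 -> skip
r=52=110100 popcount=3 -> skip
r=53=110101 popcount=4 -> skip
r=54=110110 popcount=4 -> skip
r=55=110111 popcount=5 -> skip
r=56=111000 popcount=3 -> skip
r=57=111001 popcount=4 -> skip
Kept rows: 24 33 34 36 40 48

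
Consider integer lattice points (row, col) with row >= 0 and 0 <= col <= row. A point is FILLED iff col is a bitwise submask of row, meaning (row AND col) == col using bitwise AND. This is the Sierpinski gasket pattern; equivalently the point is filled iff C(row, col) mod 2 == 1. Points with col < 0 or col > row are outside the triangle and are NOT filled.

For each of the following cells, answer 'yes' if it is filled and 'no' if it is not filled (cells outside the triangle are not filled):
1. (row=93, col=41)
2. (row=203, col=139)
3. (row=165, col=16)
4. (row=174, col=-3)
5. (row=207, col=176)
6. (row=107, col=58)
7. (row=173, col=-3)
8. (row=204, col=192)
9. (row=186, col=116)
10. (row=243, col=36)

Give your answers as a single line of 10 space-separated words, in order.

Answer: no yes no no no no no yes no no

Derivation:
(93,41): row=0b1011101, col=0b101001, row AND col = 0b1001 = 9; 9 != 41 -> empty
(203,139): row=0b11001011, col=0b10001011, row AND col = 0b10001011 = 139; 139 == 139 -> filled
(165,16): row=0b10100101, col=0b10000, row AND col = 0b0 = 0; 0 != 16 -> empty
(174,-3): col outside [0, 174] -> not filled
(207,176): row=0b11001111, col=0b10110000, row AND col = 0b10000000 = 128; 128 != 176 -> empty
(107,58): row=0b1101011, col=0b111010, row AND col = 0b101010 = 42; 42 != 58 -> empty
(173,-3): col outside [0, 173] -> not filled
(204,192): row=0b11001100, col=0b11000000, row AND col = 0b11000000 = 192; 192 == 192 -> filled
(186,116): row=0b10111010, col=0b1110100, row AND col = 0b110000 = 48; 48 != 116 -> empty
(243,36): row=0b11110011, col=0b100100, row AND col = 0b100000 = 32; 32 != 36 -> empty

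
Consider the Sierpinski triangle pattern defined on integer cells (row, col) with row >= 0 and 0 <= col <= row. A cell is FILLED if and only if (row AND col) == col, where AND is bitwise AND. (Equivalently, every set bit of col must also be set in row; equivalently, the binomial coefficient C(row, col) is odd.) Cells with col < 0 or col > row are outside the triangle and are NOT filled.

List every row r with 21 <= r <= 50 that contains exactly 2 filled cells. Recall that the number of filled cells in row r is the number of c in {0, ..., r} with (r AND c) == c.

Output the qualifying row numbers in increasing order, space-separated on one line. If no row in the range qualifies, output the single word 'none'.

Row r has 2^popcount(r) filled cells, so we need popcount(r) = log2(2) = 1.
Scan r = 21..50 and keep those with exactly 1 one-bits:
r=21=10101 popcount=3 -> skip
r=22=10110 popcount=3 -> skip
r=23=10111 popcount=4 -> skip
r=24=11000 popcount=2 -> skip
r=25=11001 popcount=3 -> skip
r=26=11010 popcount=3 -> skip
r=27=11011 popcount=4 -> skip
r=28=11100 popcount=3 -> skip
r=29=11101 popcount=4 -> skip
r=30=11110 popcount=4 -> skip
r=31=11111 popcount=5 -> skip
r=32=100000 popcount=1 -> KEEP
r=33=100001 popcount=2 -> skip
r=34=100010 popcount=2 -> skip
r=35=100011 popcount=3 -> skip
r=36=100100 popcount=2 -> skip
r=37=100101 popcount=3 -> skip
r=38=100110 popcount=3 -> skip
r=39=100111 popcount=4 -> skip
r=40=101000 popcount=2 -> skip
r=41=101001 popcount=3 -> skip
r=42=101010 popcount=3 -> skip
r=43=101011 popcount=4 -> skip
r=44=101100 popcount=3 -> skip
r=45=101101 popcount=4 -> skip
r=46=101110 popcount=4 -> skip
r=47=101111 popcount=5 -> skip
r=48=110000 popcount=2 -> skip
r=49=110001 popcount=3 -> skip
r=50=110010 popcount=3 -> skip
Kept rows: 32

Answer: 32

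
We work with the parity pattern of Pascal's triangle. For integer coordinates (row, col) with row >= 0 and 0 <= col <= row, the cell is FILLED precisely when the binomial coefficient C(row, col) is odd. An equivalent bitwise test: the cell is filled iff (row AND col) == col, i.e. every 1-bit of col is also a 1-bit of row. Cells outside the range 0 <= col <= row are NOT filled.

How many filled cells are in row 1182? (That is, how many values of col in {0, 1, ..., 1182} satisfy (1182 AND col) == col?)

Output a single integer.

Answer: 64

Derivation:
1182 in binary = 10010011110
popcount(1182) = number of 1-bits in 10010011110 = 6
A col c satisfies (1182 AND c) == c iff every set bit of c is also set in 1182; each of the 6 set bits of 1182 can independently be on or off in c.
count = 2^6 = 64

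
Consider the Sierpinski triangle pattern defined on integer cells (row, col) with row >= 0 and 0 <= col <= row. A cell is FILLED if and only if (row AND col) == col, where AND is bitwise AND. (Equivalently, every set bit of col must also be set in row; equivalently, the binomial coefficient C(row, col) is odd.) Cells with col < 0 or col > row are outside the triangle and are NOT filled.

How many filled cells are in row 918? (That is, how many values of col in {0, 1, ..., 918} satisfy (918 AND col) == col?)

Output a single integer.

918 in binary = 1110010110
popcount(918) = number of 1-bits in 1110010110 = 6
A col c satisfies (918 AND c) == c iff every set bit of c is also set in 918; each of the 6 set bits of 918 can independently be on or off in c.
count = 2^6 = 64

Answer: 64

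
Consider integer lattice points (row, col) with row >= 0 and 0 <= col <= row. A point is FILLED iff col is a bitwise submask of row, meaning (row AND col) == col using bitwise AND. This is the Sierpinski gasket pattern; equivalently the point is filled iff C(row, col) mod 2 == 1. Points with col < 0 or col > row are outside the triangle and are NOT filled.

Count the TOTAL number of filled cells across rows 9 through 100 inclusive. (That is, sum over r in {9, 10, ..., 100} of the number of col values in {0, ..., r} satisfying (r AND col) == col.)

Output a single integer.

Answer: 1230

Derivation:
r9=1001 pc2: +4 =4
r10=1010 pc2: +4 =8
r11=1011 pc3: +8 =16
r12=1100 pc2: +4 =20
r13=1101 pc3: +8 =28
r14=1110 pc3: +8 =36
r15=1111 pc4: +16 =52
r16=10000 pc1: +2 =54
r17=10001 pc2: +4 =58
r18=10010 pc2: +4 =62
r19=10011 pc3: +8 =70
r20=10100 pc2: +4 =74
r21=10101 pc3: +8 =82
r22=10110 pc3: +8 =90
r23=10111 pc4: +16 =106
r24=11000 pc2: +4 =110
r25=11001 pc3: +8 =118
r26=11010 pc3: +8 =126
r27=11011 pc4: +16 =142
r28=11100 pc3: +8 =150
r29=11101 pc4: +16 =166
r30=11110 pc4: +16 =182
r31=11111 pc5: +32 =214
r32=100000 pc1: +2 =216
r33=100001 pc2: +4 =220
r34=100010 pc2: +4 =224
r35=100011 pc3: +8 =232
r36=100100 pc2: +4 =236
r37=100101 pc3: +8 =244
r38=100110 pc3: +8 =252
r39=100111 pc4: +16 =268
r40=101000 pc2: +4 =272
r41=101001 pc3: +8 =280
r42=101010 pc3: +8 =288
r43=101011 pc4: +16 =304
r44=101100 pc3: +8 =312
r45=101101 pc4: +16 =328
r46=101110 pc4: +16 =344
r47=101111 pc5: +32 =376
r48=110000 pc2: +4 =380
r49=110001 pc3: +8 =388
r50=110010 pc3: +8 =396
r51=110011 pc4: +16 =412
r52=110100 pc3: +8 =420
r53=110101 pc4: +16 =436
r54=110110 pc4: +16 =452
r55=110111 pc5: +32 =484
r56=111000 pc3: +8 =492
r57=111001 pc4: +16 =508
r58=111010 pc4: +16 =524
r59=111011 pc5: +32 =556
r60=111100 pc4: +16 =572
r61=111101 pc5: +32 =604
r62=111110 pc5: +32 =636
r63=111111 pc6: +64 =700
r64=1000000 pc1: +2 =702
r65=1000001 pc2: +4 =706
r66=1000010 pc2: +4 =710
r67=1000011 pc3: +8 =718
r68=1000100 pc2: +4 =722
r69=1000101 pc3: +8 =730
r70=1000110 pc3: +8 =738
r71=1000111 pc4: +16 =754
r72=1001000 pc2: +4 =758
r73=1001001 pc3: +8 =766
r74=1001010 pc3: +8 =774
r75=1001011 pc4: +16 =790
r76=1001100 pc3: +8 =798
r77=1001101 pc4: +16 =814
r78=1001110 pc4: +16 =830
r79=1001111 pc5: +32 =862
r80=1010000 pc2: +4 =866
r81=1010001 pc3: +8 =874
r82=1010010 pc3: +8 =882
r83=1010011 pc4: +16 =898
r84=1010100 pc3: +8 =906
r85=1010101 pc4: +16 =922
r86=1010110 pc4: +16 =938
r87=1010111 pc5: +32 =970
r88=1011000 pc3: +8 =978
r89=1011001 pc4: +16 =994
r90=1011010 pc4: +16 =1010
r91=1011011 pc5: +32 =1042
r92=1011100 pc4: +16 =1058
r93=1011101 pc5: +32 =1090
r94=1011110 pc5: +32 =1122
r95=1011111 pc6: +64 =1186
r96=1100000 pc2: +4 =1190
r97=1100001 pc3: +8 =1198
r98=1100010 pc3: +8 =1206
r99=1100011 pc4: +16 =1222
r100=1100100 pc3: +8 =1230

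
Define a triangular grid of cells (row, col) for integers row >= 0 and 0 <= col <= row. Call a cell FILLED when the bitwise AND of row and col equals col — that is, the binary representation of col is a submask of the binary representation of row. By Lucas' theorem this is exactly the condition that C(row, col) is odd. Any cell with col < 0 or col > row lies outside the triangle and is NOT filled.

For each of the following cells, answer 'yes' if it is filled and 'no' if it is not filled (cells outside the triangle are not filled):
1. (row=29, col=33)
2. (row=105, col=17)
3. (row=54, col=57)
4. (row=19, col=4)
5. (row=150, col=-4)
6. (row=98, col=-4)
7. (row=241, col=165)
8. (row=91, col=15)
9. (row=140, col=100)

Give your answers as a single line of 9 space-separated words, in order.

Answer: no no no no no no no no no

Derivation:
(29,33): col outside [0, 29] -> not filled
(105,17): row=0b1101001, col=0b10001, row AND col = 0b1 = 1; 1 != 17 -> empty
(54,57): col outside [0, 54] -> not filled
(19,4): row=0b10011, col=0b100, row AND col = 0b0 = 0; 0 != 4 -> empty
(150,-4): col outside [0, 150] -> not filled
(98,-4): col outside [0, 98] -> not filled
(241,165): row=0b11110001, col=0b10100101, row AND col = 0b10100001 = 161; 161 != 165 -> empty
(91,15): row=0b1011011, col=0b1111, row AND col = 0b1011 = 11; 11 != 15 -> empty
(140,100): row=0b10001100, col=0b1100100, row AND col = 0b100 = 4; 4 != 100 -> empty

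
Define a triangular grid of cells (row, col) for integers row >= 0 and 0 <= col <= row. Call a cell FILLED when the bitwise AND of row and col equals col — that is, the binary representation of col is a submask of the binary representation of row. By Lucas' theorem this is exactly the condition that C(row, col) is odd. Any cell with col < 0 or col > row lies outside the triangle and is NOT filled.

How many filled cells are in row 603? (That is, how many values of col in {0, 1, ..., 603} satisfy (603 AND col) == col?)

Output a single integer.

Answer: 64

Derivation:
603 in binary = 1001011011
popcount(603) = number of 1-bits in 1001011011 = 6
A col c satisfies (603 AND c) == c iff every set bit of c is also set in 603; each of the 6 set bits of 603 can independently be on or off in c.
count = 2^6 = 64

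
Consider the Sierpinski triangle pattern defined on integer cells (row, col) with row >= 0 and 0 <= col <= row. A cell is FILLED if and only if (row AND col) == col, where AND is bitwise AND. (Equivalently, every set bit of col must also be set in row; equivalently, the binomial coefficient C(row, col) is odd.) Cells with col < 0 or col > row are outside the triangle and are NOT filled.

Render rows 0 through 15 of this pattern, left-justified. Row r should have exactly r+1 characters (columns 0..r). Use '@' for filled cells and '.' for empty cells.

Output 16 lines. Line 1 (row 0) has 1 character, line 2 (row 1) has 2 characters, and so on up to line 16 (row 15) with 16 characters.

r0=0: @
r1=1: @@
r2=10: @.@
r3=11: @@@@
r4=100: @...@
r5=101: @@..@@
r6=110: @.@.@.@
r7=111: @@@@@@@@
r8=1000: @.......@
r9=1001: @@......@@
r10=1010: @.@.....@.@
r11=1011: @@@@....@@@@
r12=1100: @...@...@...@
r13=1101: @@..@@..@@..@@
r14=1110: @.@.@.@.@.@.@.@
r15=1111: @@@@@@@@@@@@@@@@

Answer: @
@@
@.@
@@@@
@...@
@@..@@
@.@.@.@
@@@@@@@@
@.......@
@@......@@
@.@.....@.@
@@@@....@@@@
@...@...@...@
@@..@@..@@..@@
@.@.@.@.@.@.@.@
@@@@@@@@@@@@@@@@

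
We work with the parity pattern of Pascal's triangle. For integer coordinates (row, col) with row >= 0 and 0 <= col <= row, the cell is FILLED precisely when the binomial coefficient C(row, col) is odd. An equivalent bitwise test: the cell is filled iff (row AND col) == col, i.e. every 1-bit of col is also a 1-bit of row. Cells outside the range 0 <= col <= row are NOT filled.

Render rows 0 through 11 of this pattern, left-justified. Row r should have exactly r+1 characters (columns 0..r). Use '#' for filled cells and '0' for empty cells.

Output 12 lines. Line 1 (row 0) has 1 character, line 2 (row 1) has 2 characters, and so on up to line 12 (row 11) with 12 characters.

r0=0: #
r1=1: ##
r2=10: #0#
r3=11: ####
r4=100: #000#
r5=101: ##00##
r6=110: #0#0#0#
r7=111: ########
r8=1000: #0000000#
r9=1001: ##000000##
r10=1010: #0#00000#0#
r11=1011: ####0000####

Answer: #
##
#0#
####
#000#
##00##
#0#0#0#
########
#0000000#
##000000##
#0#00000#0#
####0000####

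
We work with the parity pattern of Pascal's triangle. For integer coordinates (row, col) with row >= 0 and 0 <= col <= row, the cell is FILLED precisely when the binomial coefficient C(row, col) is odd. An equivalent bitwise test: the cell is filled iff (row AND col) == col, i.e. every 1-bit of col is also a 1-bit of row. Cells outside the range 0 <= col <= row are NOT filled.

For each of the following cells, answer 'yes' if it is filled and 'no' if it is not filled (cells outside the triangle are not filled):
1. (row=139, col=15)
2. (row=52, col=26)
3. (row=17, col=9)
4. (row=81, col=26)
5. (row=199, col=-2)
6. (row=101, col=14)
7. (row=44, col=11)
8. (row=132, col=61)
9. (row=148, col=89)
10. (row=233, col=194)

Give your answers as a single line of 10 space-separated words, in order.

(139,15): row=0b10001011, col=0b1111, row AND col = 0b1011 = 11; 11 != 15 -> empty
(52,26): row=0b110100, col=0b11010, row AND col = 0b10000 = 16; 16 != 26 -> empty
(17,9): row=0b10001, col=0b1001, row AND col = 0b1 = 1; 1 != 9 -> empty
(81,26): row=0b1010001, col=0b11010, row AND col = 0b10000 = 16; 16 != 26 -> empty
(199,-2): col outside [0, 199] -> not filled
(101,14): row=0b1100101, col=0b1110, row AND col = 0b100 = 4; 4 != 14 -> empty
(44,11): row=0b101100, col=0b1011, row AND col = 0b1000 = 8; 8 != 11 -> empty
(132,61): row=0b10000100, col=0b111101, row AND col = 0b100 = 4; 4 != 61 -> empty
(148,89): row=0b10010100, col=0b1011001, row AND col = 0b10000 = 16; 16 != 89 -> empty
(233,194): row=0b11101001, col=0b11000010, row AND col = 0b11000000 = 192; 192 != 194 -> empty

Answer: no no no no no no no no no no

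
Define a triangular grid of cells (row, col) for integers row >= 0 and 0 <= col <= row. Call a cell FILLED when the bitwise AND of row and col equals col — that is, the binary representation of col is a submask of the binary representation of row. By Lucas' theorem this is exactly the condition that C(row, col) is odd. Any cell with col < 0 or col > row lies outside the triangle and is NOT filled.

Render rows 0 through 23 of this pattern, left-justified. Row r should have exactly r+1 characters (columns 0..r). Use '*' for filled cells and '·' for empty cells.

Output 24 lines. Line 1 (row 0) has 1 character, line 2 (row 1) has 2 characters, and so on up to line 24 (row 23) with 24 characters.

r0=0: *
r1=1: **
r2=10: *·*
r3=11: ****
r4=100: *···*
r5=101: **··**
r6=110: *·*·*·*
r7=111: ********
r8=1000: *·······*
r9=1001: **······**
r10=1010: *·*·····*·*
r11=1011: ****····****
r12=1100: *···*···*···*
r13=1101: **··**··**··**
r14=1110: *·*·*·*·*·*·*·*
r15=1111: ****************
r16=10000: *···············*
r17=10001: **··············**
r18=10010: *·*·············*·*
r19=10011: ****············****
r20=10100: *···*···········*···*
r21=10101: **··**··········**··**
r22=10110: *·*·*·*·········*·*·*·*
r23=10111: ********········********

Answer: *
**
*·*
****
*···*
**··**
*·*·*·*
********
*·······*
**······**
*·*·····*·*
****····****
*···*···*···*
**··**··**··**
*·*·*·*·*·*·*·*
****************
*···············*
**··············**
*·*·············*·*
****············****
*···*···········*···*
**··**··········**··**
*·*·*·*·········*·*·*·*
********········********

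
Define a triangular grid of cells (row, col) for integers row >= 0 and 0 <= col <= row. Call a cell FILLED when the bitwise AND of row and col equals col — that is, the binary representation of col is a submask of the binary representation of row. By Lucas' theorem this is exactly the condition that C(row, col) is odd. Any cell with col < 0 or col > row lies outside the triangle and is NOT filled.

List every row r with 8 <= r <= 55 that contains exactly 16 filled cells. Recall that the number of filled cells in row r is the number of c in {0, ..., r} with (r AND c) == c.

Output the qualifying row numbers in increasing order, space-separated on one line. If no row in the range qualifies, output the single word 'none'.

Row r has 2^popcount(r) filled cells, so we need popcount(r) = log2(16) = 4.
Scan r = 8..55 and keep those with exactly 4 one-bits:
r=8=1000 popcount=1 -> skip
r=9=1001 popcount=2 -> skip
r=10=1010 popcount=2 -> skip
r=11=1011 popcount=3 -> skip
r=12=1100 popcount=2 -> skip
r=13=1101 popcount=3 -> skip
r=14=1110 popcount=3 -> skip
r=15=1111 popcount=4 -> KEEP
r=16=10000 popcount=1 -> skip
r=17=10001 popcount=2 -> skip
r=18=10010 popcount=2 -> skip
r=19=10011 popcount=3 -> skip
r=20=10100 popcount=2 -> skip
r=21=10101 popcount=3 -> skip
r=22=10110 popcount=3 -> skip
r=23=10111 popcount=4 -> KEEP
r=24=11000 popcount=2 -> skip
r=25=11001 popcount=3 -> skip
r=26=11010 popcount=3 -> skip
r=27=11011 popcount=4 -> KEEP
r=28=11100 popcount=3 -> skip
r=29=11101 popcount=4 -> KEEP
r=30=11110 popcount=4 -> KEEP
r=31=11111 popcount=5 -> skip
r=32=100000 popcount=1 -> skip
r=33=100001 popcount=2 -> skip
r=34=100010 popcount=2 -> skip
r=35=100011 popcount=3 -> skip
r=36=100100 popcount=2 -> skip
r=37=100101 popcount=3 -> skip
r=38=100110 popcount=3 -> skip
r=39=100111 popcount=4 -> KEEP
r=40=101000 popcount=2 -> skip
r=41=101001 popcount=3 -> skip
r=42=101010 popcount=3 -> skip
r=43=101011 popcount=4 -> KEEP
r=44=101100 popcount=3 -> skip
r=45=101101 popcount=4 -> KEEP
r=46=101110 popcount=4 -> KEEP
r=47=101111 popcount=5 -> skip
r=48=110000 popcount=2 -> skip
r=49=110001 popcount=3 -> skip
r=50=110010 popcount=3 -> skip
r=51=110011 popcount=4 -> KEEP
r=52=110100 popcount=3 -> skip
r=53=110101 popcount=4 -> KEEP
r=54=110110 popcount=4 -> KEEP
r=55=110111 popcount=5 -> skip
Kept rows: 15 23 27 29 30 39 43 45 46 51 53 54

Answer: 15 23 27 29 30 39 43 45 46 51 53 54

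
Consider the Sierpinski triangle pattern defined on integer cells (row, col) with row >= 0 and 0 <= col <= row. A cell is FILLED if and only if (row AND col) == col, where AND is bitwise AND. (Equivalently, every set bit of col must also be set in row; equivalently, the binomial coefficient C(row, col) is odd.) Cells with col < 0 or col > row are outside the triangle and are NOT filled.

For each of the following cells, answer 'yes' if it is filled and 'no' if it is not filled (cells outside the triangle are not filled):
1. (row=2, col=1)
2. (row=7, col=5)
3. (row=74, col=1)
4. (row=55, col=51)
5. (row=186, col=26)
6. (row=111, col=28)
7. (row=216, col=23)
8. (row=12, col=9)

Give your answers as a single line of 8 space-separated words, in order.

(2,1): row=0b10, col=0b1, row AND col = 0b0 = 0; 0 != 1 -> empty
(7,5): row=0b111, col=0b101, row AND col = 0b101 = 5; 5 == 5 -> filled
(74,1): row=0b1001010, col=0b1, row AND col = 0b0 = 0; 0 != 1 -> empty
(55,51): row=0b110111, col=0b110011, row AND col = 0b110011 = 51; 51 == 51 -> filled
(186,26): row=0b10111010, col=0b11010, row AND col = 0b11010 = 26; 26 == 26 -> filled
(111,28): row=0b1101111, col=0b11100, row AND col = 0b1100 = 12; 12 != 28 -> empty
(216,23): row=0b11011000, col=0b10111, row AND col = 0b10000 = 16; 16 != 23 -> empty
(12,9): row=0b1100, col=0b1001, row AND col = 0b1000 = 8; 8 != 9 -> empty

Answer: no yes no yes yes no no no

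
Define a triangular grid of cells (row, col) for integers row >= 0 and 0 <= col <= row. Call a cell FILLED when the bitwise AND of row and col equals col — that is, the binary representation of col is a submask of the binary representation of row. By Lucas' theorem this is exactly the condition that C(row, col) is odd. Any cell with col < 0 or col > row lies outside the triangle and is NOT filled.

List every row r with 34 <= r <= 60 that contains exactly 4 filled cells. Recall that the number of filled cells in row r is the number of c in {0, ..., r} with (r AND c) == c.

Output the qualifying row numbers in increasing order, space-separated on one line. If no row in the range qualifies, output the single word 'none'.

Row r has 2^popcount(r) filled cells, so we need popcount(r) = log2(4) = 2.
Scan r = 34..60 and keep those with exactly 2 one-bits:
r=34=100010 popcount=2 -> KEEP
r=35=100011 popcount=3 -> skip
r=36=100100 popcount=2 -> KEEP
r=37=100101 popcount=3 -> skip
r=38=100110 popcount=3 -> skip
r=39=100111 popcount=4 -> skip
r=40=101000 popcount=2 -> KEEP
r=41=101001 popcount=3 -> skip
r=42=101010 popcount=3 -> skip
r=43=101011 popcount=4 -> skip
r=44=101100 popcount=3 -> skip
r=45=101101 popcount=4 -> skip
r=46=101110 popcount=4 -> skip
r=47=101111 popcount=5 -> skip
r=48=110000 popcount=2 -> KEEP
r=49=110001 popcount=3 -> skip
r=50=110010 popcount=3 -> skip
r=51=110011 popcount=4 -> skip
r=52=110100 popcount=3 -> skip
r=53=110101 popcount=4 -> skip
r=54=110110 popcount=4 -> skip
r=55=110111 popcount=5 -> skip
r=56=111000 popcount=3 -> skip
r=57=111001 popcount=4 -> skip
r=58=111010 popcount=4 -> skip
r=59=111011 popcount=5 -> skip
r=60=111100 popcount=4 -> skip
Kept rows: 34 36 40 48

Answer: 34 36 40 48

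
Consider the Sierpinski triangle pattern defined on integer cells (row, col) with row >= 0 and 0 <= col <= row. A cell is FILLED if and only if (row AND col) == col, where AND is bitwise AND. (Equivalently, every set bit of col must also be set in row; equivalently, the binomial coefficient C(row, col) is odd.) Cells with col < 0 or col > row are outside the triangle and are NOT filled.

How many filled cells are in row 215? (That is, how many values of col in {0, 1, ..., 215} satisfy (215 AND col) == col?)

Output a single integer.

215 in binary = 11010111
popcount(215) = number of 1-bits in 11010111 = 6
A col c satisfies (215 AND c) == c iff every set bit of c is also set in 215; each of the 6 set bits of 215 can independently be on or off in c.
count = 2^6 = 64

Answer: 64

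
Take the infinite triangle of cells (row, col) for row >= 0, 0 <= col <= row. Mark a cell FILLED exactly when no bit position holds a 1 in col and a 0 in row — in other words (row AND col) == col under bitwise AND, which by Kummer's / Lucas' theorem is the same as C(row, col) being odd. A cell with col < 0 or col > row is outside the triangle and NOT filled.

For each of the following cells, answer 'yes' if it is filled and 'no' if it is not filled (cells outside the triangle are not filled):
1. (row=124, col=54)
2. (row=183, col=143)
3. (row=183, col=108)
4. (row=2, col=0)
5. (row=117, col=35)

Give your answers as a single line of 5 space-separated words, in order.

Answer: no no no yes no

Derivation:
(124,54): row=0b1111100, col=0b110110, row AND col = 0b110100 = 52; 52 != 54 -> empty
(183,143): row=0b10110111, col=0b10001111, row AND col = 0b10000111 = 135; 135 != 143 -> empty
(183,108): row=0b10110111, col=0b1101100, row AND col = 0b100100 = 36; 36 != 108 -> empty
(2,0): row=0b10, col=0b0, row AND col = 0b0 = 0; 0 == 0 -> filled
(117,35): row=0b1110101, col=0b100011, row AND col = 0b100001 = 33; 33 != 35 -> empty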